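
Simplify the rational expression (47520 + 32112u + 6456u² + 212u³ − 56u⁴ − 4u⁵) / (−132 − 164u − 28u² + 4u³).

Apply the Euclidean algorithm:
  −4u⁵ − 56u⁴ + 212u³ + 6456u² + 32112u + 47520 = (−u² − 21u − 135)(4u³ − 28u² − 164u − 132) + (−900u² + 7200u + 29700)
  4u³ − 28u² − 164u − 132 = (−(1/225)u − 1/225)(−900u² + 7200u + 29700) + (0)
Last nonzero remainder: −900u² + 7200u + 29700. Dividing through by −900 gives the monic gcd u² − 8u − 33.
Cancel u² − 8u − 33 from numerator and denominator to get the reduced form.

(−360 − 156u − 22u² − u³)/(1 + u)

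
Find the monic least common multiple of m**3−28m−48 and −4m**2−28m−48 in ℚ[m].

Repeated division with remainder:
  m**3−28m−48 = (−(1/4)m+7/4)(−4m**2−28m−48) + (9m+36)
  −4m**2−28m−48 = (−(4/9)m−4/3)(9m+36) + (0)
Last nonzero remainder: 9m+36. Dividing through by 9 gives the monic gcd m+4.
Then lcm(f, g) = f·g / gcd(f, g); expanding and making the result monic gives the answer.

m**4+3m**3−28m**2−132m−144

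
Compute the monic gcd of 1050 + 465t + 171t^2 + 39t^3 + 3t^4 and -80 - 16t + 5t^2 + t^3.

5 + t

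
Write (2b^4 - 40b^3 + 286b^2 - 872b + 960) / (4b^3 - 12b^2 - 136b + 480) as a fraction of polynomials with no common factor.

(b^2 - 11b + 24)/(2b + 12)

Apply the Euclidean algorithm:
  2b^4 - 40b^3 + 286b^2 - 872b + 960 = ((1/2)b - 17/2)(4b^3 - 12b^2 - 136b + 480) + (252b^2 - 2268b + 5040)
  4b^3 - 12b^2 - 136b + 480 = ((1/63)b + 2/21)(252b^2 - 2268b + 5040) + (0)
Last nonzero remainder: 252b^2 - 2268b + 5040. Dividing through by 252 gives the monic gcd b^2 - 9b + 20.
Cancel b^2 - 9b + 20 from numerator and denominator to get the reduced form.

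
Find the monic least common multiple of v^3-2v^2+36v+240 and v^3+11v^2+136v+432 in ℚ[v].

v^5+5v^4+130v^3+276v^2+5568v+25920

By polynomial division,
  v^3-2v^2+36v+240 = (v^3+11v^2+136v+432) + (-13v^2-100v-192)
  v^3+11v^2+136v+432 = (-(1/13)v-43/169)(-13v^2-100v-192) + ((16188/169)v+64752/169)
  -13v^2-100v-192 = (-(2197/16188)v-676/1349)((16188/169)v+64752/169) + (0)
Last nonzero remainder: (16188/169)v+64752/169. Dividing through by 16188/169 gives the monic gcd v+4.
Then lcm(f, g) = f·g / gcd(f, g); expanding and making the result monic gives the answer.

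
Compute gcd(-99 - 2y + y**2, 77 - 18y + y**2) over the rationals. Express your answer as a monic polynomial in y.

-11 + y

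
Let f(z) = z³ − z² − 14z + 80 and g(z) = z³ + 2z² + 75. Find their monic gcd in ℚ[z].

z + 5

Repeated division with remainder:
  z³ − z² − 14z + 80 = (z³ + 2z² + 75) + (−3z² − 14z + 5)
  z³ + 2z² + 75 = (−(1/3)z + 8/9)(−3z² − 14z + 5) + ((127/9)z + 635/9)
  −3z² − 14z + 5 = (−(27/127)z + 9/127)((127/9)z + 635/9) + (0)
Last nonzero remainder: (127/9)z + 635/9. Dividing through by 127/9 gives the monic gcd z + 5.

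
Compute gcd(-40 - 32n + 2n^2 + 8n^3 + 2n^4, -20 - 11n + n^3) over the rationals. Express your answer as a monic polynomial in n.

5 + 4n + n^2

Euclidean algorithm in ℚ[n]:
  2n^4 + 8n^3 + 2n^2 - 32n - 40 = (2n + 8)(n^3 - 11n - 20) + (24n^2 + 96n + 120)
  n^3 - 11n - 20 = ((1/24)n - 1/6)(24n^2 + 96n + 120) + (0)
Last nonzero remainder: 24n^2 + 96n + 120. Dividing through by 24 gives the monic gcd n^2 + 4n + 5.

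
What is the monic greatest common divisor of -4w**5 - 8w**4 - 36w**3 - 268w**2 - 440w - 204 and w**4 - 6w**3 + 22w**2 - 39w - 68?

w**3 - 2w**2 + 14w + 17

Euclidean algorithm in ℚ[w]:
  -4w**5 - 8w**4 - 36w**3 - 268w**2 - 440w - 204 = (-4w - 32)(w**4 - 6w**3 + 22w**2 - 39w - 68) + (-140w**3 + 280w**2 - 1960w - 2380)
  w**4 - 6w**3 + 22w**2 - 39w - 68 = (-(1/140)w + 1/35)(-140w**3 + 280w**2 - 1960w - 2380) + (0)
Last nonzero remainder: -140w**3 + 280w**2 - 1960w - 2380. Dividing through by -140 gives the monic gcd w**3 - 2w**2 + 14w + 17.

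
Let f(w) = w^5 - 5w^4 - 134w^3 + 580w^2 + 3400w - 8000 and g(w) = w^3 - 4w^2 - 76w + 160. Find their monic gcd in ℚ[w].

w^2 - 12w + 20

Apply the Euclidean algorithm:
  w^5 - 5w^4 - 134w^3 + 580w^2 + 3400w - 8000 = (w^2 - w - 62)(w^3 - 4w^2 - 76w + 160) + (96w^2 - 1152w + 1920)
  w^3 - 4w^2 - 76w + 160 = ((1/96)w + 1/12)(96w^2 - 1152w + 1920) + (0)
Last nonzero remainder: 96w^2 - 1152w + 1920. Dividing through by 96 gives the monic gcd w^2 - 12w + 20.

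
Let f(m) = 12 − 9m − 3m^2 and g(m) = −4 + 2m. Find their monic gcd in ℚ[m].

1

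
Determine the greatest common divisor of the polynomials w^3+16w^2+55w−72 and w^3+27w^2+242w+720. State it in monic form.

w^2+17w+72

Apply the Euclidean algorithm:
  w^3+16w^2+55w−72 = (w^3+27w^2+242w+720) + (−11w^2−187w−792)
  w^3+27w^2+242w+720 = (−(1/11)w−10/11)(−11w^2−187w−792) + (0)
Last nonzero remainder: −11w^2−187w−792. Dividing through by −11 gives the monic gcd w^2+17w+72.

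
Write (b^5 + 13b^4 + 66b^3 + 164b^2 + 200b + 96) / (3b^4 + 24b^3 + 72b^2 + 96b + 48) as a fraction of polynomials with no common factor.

Repeated division with remainder:
  b^5 + 13b^4 + 66b^3 + 164b^2 + 200b + 96 = ((1/3)b + 5/3)(3b^4 + 24b^3 + 72b^2 + 96b + 48) + (2b^3 + 12b^2 + 24b + 16)
  3b^4 + 24b^3 + 72b^2 + 96b + 48 = ((3/2)b + 3)(2b^3 + 12b^2 + 24b + 16) + (0)
Last nonzero remainder: 2b^3 + 12b^2 + 24b + 16. Dividing through by 2 gives the monic gcd b^3 + 6b^2 + 12b + 8.
Cancel b^3 + 6b^2 + 12b + 8 from numerator and denominator to get the reduced form.

(b^2 + 7b + 12)/(3b + 6)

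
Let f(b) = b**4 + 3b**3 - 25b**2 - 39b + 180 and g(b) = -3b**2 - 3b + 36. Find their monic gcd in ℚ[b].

b**2 + b - 12

Euclidean algorithm in ℚ[b]:
  b**4 + 3b**3 - 25b**2 - 39b + 180 = (-(1/3)b**2 - (2/3)b + 5)(-3b**2 - 3b + 36) + (0)
Last nonzero remainder: -3b**2 - 3b + 36. Dividing through by -3 gives the monic gcd b**2 + b - 12.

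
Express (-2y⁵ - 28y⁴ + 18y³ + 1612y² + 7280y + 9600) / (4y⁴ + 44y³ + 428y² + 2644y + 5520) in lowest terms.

(-y³ - 5y² + 74y + 240)/(2y² + 4y + 138)

Euclidean algorithm in ℚ[y]:
  -2y⁵ - 28y⁴ + 18y³ + 1612y² + 7280y + 9600 = (-(1/2)y - 3/2)(4y⁴ + 44y³ + 428y² + 2644y + 5520) + (298y³ + 3576y² + 14006y + 17880)
  4y⁴ + 44y³ + 428y² + 2644y + 5520 = ((2/149)y - 2/149)(298y³ + 3576y² + 14006y + 17880) + (288y² + 2592y + 5760)
  298y³ + 3576y² + 14006y + 17880 = ((149/144)y + 149/48)(288y² + 2592y + 5760) + (0)
Last nonzero remainder: 288y² + 2592y + 5760. Dividing through by 288 gives the monic gcd y² + 9y + 20.
Cancel y² + 9y + 20 from numerator and denominator to get the reduced form.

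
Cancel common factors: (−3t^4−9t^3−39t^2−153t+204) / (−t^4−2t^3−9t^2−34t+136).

(3t−3)/(t−2)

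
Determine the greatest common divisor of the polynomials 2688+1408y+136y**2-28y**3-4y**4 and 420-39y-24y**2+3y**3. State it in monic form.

-28-3y+y**2

Apply the Euclidean algorithm:
  -4y**4-28y**3+136y**2+1408y+2688 = (-(4/3)y-20)(3y**3-24y**2-39y+420) + (-396y**2+1188y+11088)
  3y**3-24y**2-39y+420 = (-(1/132)y+5/132)(-396y**2+1188y+11088) + (0)
Last nonzero remainder: -396y**2+1188y+11088. Dividing through by -396 gives the monic gcd y**2-3y-28.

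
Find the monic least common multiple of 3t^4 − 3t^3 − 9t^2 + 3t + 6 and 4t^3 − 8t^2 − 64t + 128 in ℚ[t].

t^6 − t^5 − 19t^4 + 17t^3 + 50t^2 − 16t − 32

By polynomial division,
  3t^4 − 3t^3 − 9t^2 + 3t + 6 = ((3/4)t + 3/4)(4t^3 − 8t^2 − 64t + 128) + (45t^2 − 45t − 90)
  4t^3 − 8t^2 − 64t + 128 = ((4/45)t − 4/45)(45t^2 − 45t − 90) + (−60t + 120)
  45t^2 − 45t − 90 = (−(3/4)t − 3/4)(−60t + 120) + (0)
Last nonzero remainder: −60t + 120. Dividing through by −60 gives the monic gcd t − 2.
Then lcm(f, g) = f·g / gcd(f, g); expanding and making the result monic gives the answer.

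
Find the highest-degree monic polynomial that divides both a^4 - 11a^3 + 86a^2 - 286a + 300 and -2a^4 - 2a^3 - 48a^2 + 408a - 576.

Apply the Euclidean algorithm:
  a^4 - 11a^3 + 86a^2 - 286a + 300 = (-1/2)(-2a^4 - 2a^3 - 48a^2 + 408a - 576) + (-12a^3 + 62a^2 - 82a + 12)
  -2a^4 - 2a^3 - 48a^2 + 408a - 576 = ((1/6)a + 37/36)(-12a^3 + 62a^2 - 82a + 12) + (-(1765/18)a^2 + (8825/18)a - 1765/3)
  -12a^3 + 62a^2 - 82a + 12 = ((216/1765)a - 36/1765)(-(1765/18)a^2 + (8825/18)a - 1765/3) + (0)
Last nonzero remainder: -(1765/18)a^2 + (8825/18)a - 1765/3. Dividing through by -1765/18 gives the monic gcd a^2 - 5a + 6.

a^2 - 5a + 6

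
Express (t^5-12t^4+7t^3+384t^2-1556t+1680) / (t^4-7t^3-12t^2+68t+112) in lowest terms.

(t^3-t^2-32t+60)/(t^2+4t+4)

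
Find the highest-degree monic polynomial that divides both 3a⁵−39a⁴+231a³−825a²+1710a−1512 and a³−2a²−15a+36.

a²−6a+9

Apply the Euclidean algorithm:
  3a⁵−39a⁴+231a³−825a²+1710a−1512 = (3a²−33a+210)(a³−2a²−15a+36) + (−1008a²+6048a−9072)
  a³−2a²−15a+36 = (−(1/1008)a−1/252)(−1008a²+6048a−9072) + (0)
Last nonzero remainder: −1008a²+6048a−9072. Dividing through by −1008 gives the monic gcd a²−6a+9.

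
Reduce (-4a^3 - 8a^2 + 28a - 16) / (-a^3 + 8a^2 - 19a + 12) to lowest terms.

Repeated division with remainder:
  -4a^3 - 8a^2 + 28a - 16 = (4)(-a^3 + 8a^2 - 19a + 12) + (-40a^2 + 104a - 64)
  -a^3 + 8a^2 - 19a + 12 = ((1/40)a - 27/200)(-40a^2 + 104a - 64) + (-(84/25)a + 84/25)
  -40a^2 + 104a - 64 = ((250/21)a - 400/21)(-(84/25)a + 84/25) + (0)
Last nonzero remainder: -(84/25)a + 84/25. Dividing through by -84/25 gives the monic gcd a - 1.
Cancel a - 1 from numerator and denominator to get the reduced form.

(4a^2 + 12a - 16)/(a^2 - 7a + 12)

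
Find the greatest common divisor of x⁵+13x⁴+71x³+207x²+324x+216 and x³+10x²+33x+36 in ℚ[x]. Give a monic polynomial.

x²+6x+9

Apply the Euclidean algorithm:
  x⁵+13x⁴+71x³+207x²+324x+216 = (x²+3x+8)(x³+10x²+33x+36) + (-8x²-48x-72)
  x³+10x²+33x+36 = (-(1/8)x-1/2)(-8x²-48x-72) + (0)
Last nonzero remainder: -8x²-48x-72. Dividing through by -8 gives the monic gcd x²+6x+9.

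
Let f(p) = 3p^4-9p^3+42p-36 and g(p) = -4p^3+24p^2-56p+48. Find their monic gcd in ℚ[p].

Euclidean algorithm in ℚ[p]:
  3p^4-9p^3+42p-36 = (-(3/4)p-9/4)(-4p^3+24p^2-56p+48) + (12p^2-48p+72)
  -4p^3+24p^2-56p+48 = (-(1/3)p+2/3)(12p^2-48p+72) + (0)
Last nonzero remainder: 12p^2-48p+72. Dividing through by 12 gives the monic gcd p^2-4p+6.

p^2-4p+6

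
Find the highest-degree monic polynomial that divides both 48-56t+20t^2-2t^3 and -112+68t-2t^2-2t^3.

Repeated division with remainder:
  -2t^3+20t^2-56t+48 = (-2t^3-2t^2+68t-112) + (22t^2-124t+160)
  -2t^3-2t^2+68t-112 = (-(1/11)t-73/121)(22t^2-124t+160) + ((936/121)t-1872/121)
  22t^2-124t+160 = ((1331/468)t-1210/117)((936/121)t-1872/121) + (0)
Last nonzero remainder: (936/121)t-1872/121. Dividing through by 936/121 gives the monic gcd t-2.

-2+t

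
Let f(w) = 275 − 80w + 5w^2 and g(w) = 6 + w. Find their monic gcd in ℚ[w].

1

Euclidean algorithm in ℚ[w]:
  5w^2 − 80w + 275 = (5w − 110)(w + 6) + (935)
  w + 6 = ((1/935)w + 6/935)(935) + (0)
The last nonzero remainder is the constant 935, so the polynomials are coprime and gcd = 1.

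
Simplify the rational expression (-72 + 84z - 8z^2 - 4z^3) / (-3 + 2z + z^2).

(72 - 12z - 4z^2)/(3 + z)

Apply the Euclidean algorithm:
  -4z^3 - 8z^2 + 84z - 72 = (-4z)(z^2 + 2z - 3) + (72z - 72)
  z^2 + 2z - 3 = ((1/72)z + 1/24)(72z - 72) + (0)
Last nonzero remainder: 72z - 72. Dividing through by 72 gives the monic gcd z - 1.
Cancel z - 1 from numerator and denominator to get the reduced form.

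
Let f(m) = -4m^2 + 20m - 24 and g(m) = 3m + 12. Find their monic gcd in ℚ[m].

1

Repeated division with remainder:
  -4m^2 + 20m - 24 = (-(4/3)m + 12)(3m + 12) + (-168)
  3m + 12 = (-(1/56)m - 1/14)(-168) + (0)
The last nonzero remainder is the constant -168, so the polynomials are coprime and gcd = 1.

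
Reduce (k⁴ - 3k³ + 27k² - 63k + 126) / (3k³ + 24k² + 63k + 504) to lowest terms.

By polynomial division,
  k⁴ - 3k³ + 27k² - 63k + 126 = ((1/3)k - 11/3)(3k³ + 24k² + 63k + 504) + (94k² + 1974)
  3k³ + 24k² + 63k + 504 = ((3/94)k + 12/47)(94k² + 1974) + (0)
Last nonzero remainder: 94k² + 1974. Dividing through by 94 gives the monic gcd k² + 21.
Cancel k² + 21 from numerator and denominator to get the reduced form.

(k² - 3k + 6)/(3k + 24)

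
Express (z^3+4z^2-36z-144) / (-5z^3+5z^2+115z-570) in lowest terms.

(-z^2+2z+24)/(5z^2-35z+95)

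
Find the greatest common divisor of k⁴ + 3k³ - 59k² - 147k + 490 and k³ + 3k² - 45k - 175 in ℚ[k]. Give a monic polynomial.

Euclidean algorithm in ℚ[k]:
  k⁴ + 3k³ - 59k² - 147k + 490 = (k)(k³ + 3k² - 45k - 175) + (-14k² + 28k + 490)
  k³ + 3k² - 45k - 175 = (-(1/14)k - 5/14)(-14k² + 28k + 490) + (0)
Last nonzero remainder: -14k² + 28k + 490. Dividing through by -14 gives the monic gcd k² - 2k - 35.

k² - 2k - 35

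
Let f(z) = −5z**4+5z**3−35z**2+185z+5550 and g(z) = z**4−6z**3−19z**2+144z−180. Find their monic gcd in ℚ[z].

Euclidean algorithm in ℚ[z]:
  −5z**4+5z**3−35z**2+185z+5550 = (−5)(z**4−6z**3−19z**2+144z−180) + (−25z**3−130z**2+905z+4650)
  z**4−6z**3−19z**2+144z−180 = (−(1/25)z+56/125)(−25z**3−130z**2+905z+4650) + ((1886/25)z**2−(1886/25)z−11316/5)
  −25z**3−130z**2+905z+4650 = (−(625/1886)z−3875/1886)((1886/25)z**2−(1886/25)z−11316/5) + (0)
Last nonzero remainder: (1886/25)z**2−(1886/25)z−11316/5. Dividing through by 1886/25 gives the monic gcd z**2−z−30.

z**2−z−30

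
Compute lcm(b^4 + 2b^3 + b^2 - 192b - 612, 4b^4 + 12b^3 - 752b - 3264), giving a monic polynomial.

b^5 + 6b^4 + 9b^3 - 188b^2 - 1380b - 2448

Repeated division with remainder:
  b^4 + 2b^3 + b^2 - 192b - 612 = (1/4)(4b^4 + 12b^3 - 752b - 3264) + (-b^3 + b^2 - 4b + 204)
  4b^4 + 12b^3 - 752b - 3264 = (-4b - 16)(-b^3 + b^2 - 4b + 204) + (0)
Last nonzero remainder: -b^3 + b^2 - 4b + 204. Dividing through by -1 gives the monic gcd b^3 - b^2 + 4b - 204.
Then lcm(f, g) = f·g / gcd(f, g); expanding and making the result monic gives the answer.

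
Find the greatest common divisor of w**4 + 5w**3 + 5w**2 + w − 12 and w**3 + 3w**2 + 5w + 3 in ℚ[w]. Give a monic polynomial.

w**2 + 2w + 3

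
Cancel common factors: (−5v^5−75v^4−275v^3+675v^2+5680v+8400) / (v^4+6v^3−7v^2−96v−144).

(−5v^2−60v−175)/(v+3)

Euclidean algorithm in ℚ[v]:
  −5v^5−75v^4−275v^3+675v^2+5680v+8400 = (−5v−45)(v^4+6v^3−7v^2−96v−144) + (−40v^3−120v^2+640v+1920)
  v^4+6v^3−7v^2−96v−144 = (−(1/40)v−3/40)(−40v^3−120v^2+640v+1920) + (0)
Last nonzero remainder: −40v^3−120v^2+640v+1920. Dividing through by −40 gives the monic gcd v^3+3v^2−16v−48.
Cancel v^3+3v^2−16v−48 from numerator and denominator to get the reduced form.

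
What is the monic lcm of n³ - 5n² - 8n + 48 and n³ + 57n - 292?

Euclidean algorithm in ℚ[n]:
  n³ - 5n² - 8n + 48 = (n³ + 57n - 292) + (-5n² - 65n + 340)
  n³ + 57n - 292 = (-(1/5)n + 13/5)(-5n² - 65n + 340) + (294n - 1176)
  -5n² - 65n + 340 = (-(5/294)n - 85/294)(294n - 1176) + (0)
Last nonzero remainder: 294n - 1176. Dividing through by 294 gives the monic gcd n - 4.
Then lcm(f, g) = f·g / gcd(f, g); expanding and making the result monic gives the answer.

n⁵ - n⁴ + 45n³ - 349n² - 392n + 3504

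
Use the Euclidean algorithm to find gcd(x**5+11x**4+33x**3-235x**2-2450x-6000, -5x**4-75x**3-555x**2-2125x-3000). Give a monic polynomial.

x**3+12x**2+75x+200

By polynomial division,
  x**5+11x**4+33x**3-235x**2-2450x-6000 = (-(1/5)x+4/5)(-5x**4-75x**3-555x**2-2125x-3000) + (-18x**3-216x**2-1350x-3600)
  -5x**4-75x**3-555x**2-2125x-3000 = ((5/18)x+5/6)(-18x**3-216x**2-1350x-3600) + (0)
Last nonzero remainder: -18x**3-216x**2-1350x-3600. Dividing through by -18 gives the monic gcd x**3+12x**2+75x+200.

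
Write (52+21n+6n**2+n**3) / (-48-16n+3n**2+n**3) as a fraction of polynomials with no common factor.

Euclidean algorithm in ℚ[n]:
  n**3+6n**2+21n+52 = (n**3+3n**2-16n-48) + (3n**2+37n+100)
  n**3+3n**2-16n-48 = ((1/3)n-28/9)(3n**2+37n+100) + ((592/9)n+2368/9)
  3n**2+37n+100 = ((27/592)n+225/592)((592/9)n+2368/9) + (0)
Last nonzero remainder: (592/9)n+2368/9. Dividing through by 592/9 gives the monic gcd n+4.
Cancel n+4 from numerator and denominator to get the reduced form.

(13+2n+n**2)/(-12-n+n**2)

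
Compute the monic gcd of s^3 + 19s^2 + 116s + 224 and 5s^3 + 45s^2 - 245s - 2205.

By polynomial division,
  s^3 + 19s^2 + 116s + 224 = (1/5)(5s^3 + 45s^2 - 245s - 2205) + (10s^2 + 165s + 665)
  5s^3 + 45s^2 - 245s - 2205 = ((1/2)s - 15/4)(10s^2 + 165s + 665) + ((165/4)s + 1155/4)
  10s^2 + 165s + 665 = ((8/33)s + 76/33)((165/4)s + 1155/4) + (0)
Last nonzero remainder: (165/4)s + 1155/4. Dividing through by 165/4 gives the monic gcd s + 7.

s + 7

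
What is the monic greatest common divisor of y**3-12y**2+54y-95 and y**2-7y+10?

By polynomial division,
  y**3-12y**2+54y-95 = (y-5)(y**2-7y+10) + (9y-45)
  y**2-7y+10 = ((1/9)y-2/9)(9y-45) + (0)
Last nonzero remainder: 9y-45. Dividing through by 9 gives the monic gcd y-5.

y-5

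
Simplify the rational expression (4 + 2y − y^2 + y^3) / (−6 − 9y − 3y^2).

Euclidean algorithm in ℚ[y]:
  y^3 − y^2 + 2y + 4 = (−(1/3)y + 4/3)(−3y^2 − 9y − 6) + (12y + 12)
  −3y^2 − 9y − 6 = (−(1/4)y − 1/2)(12y + 12) + (0)
Last nonzero remainder: 12y + 12. Dividing through by 12 gives the monic gcd y + 1.
Cancel y + 1 from numerator and denominator to get the reduced form.

(−4 + 2y − y^2)/(6 + 3y)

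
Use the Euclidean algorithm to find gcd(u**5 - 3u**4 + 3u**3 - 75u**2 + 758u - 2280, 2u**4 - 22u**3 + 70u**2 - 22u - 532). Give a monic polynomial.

Apply the Euclidean algorithm:
  u**5 - 3u**4 + 3u**3 - 75u**2 + 758u - 2280 = ((1/2)u + 4)(2u**4 - 22u**3 + 70u**2 - 22u - 532) + (56u**3 - 344u**2 + 1112u - 152)
  2u**4 - 22u**3 + 70u**2 - 22u - 532 = ((1/28)u - 17/98)(56u**3 - 344u**2 + 1112u - 152) + (-(1440/49)u**2 + (8640/49)u - 27360/49)
  56u**3 - 344u**2 + 1112u - 152 = (-(343/180)u + 49/180)(-(1440/49)u**2 + (8640/49)u - 27360/49) + (0)
Last nonzero remainder: -(1440/49)u**2 + (8640/49)u - 27360/49. Dividing through by -1440/49 gives the monic gcd u**2 - 6u + 19.

u**2 - 6u + 19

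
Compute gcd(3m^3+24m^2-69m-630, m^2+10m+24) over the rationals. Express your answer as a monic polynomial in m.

Euclidean algorithm in ℚ[m]:
  3m^3+24m^2-69m-630 = (3m-6)(m^2+10m+24) + (-81m-486)
  m^2+10m+24 = (-(1/81)m-4/81)(-81m-486) + (0)
Last nonzero remainder: -81m-486. Dividing through by -81 gives the monic gcd m+6.

m+6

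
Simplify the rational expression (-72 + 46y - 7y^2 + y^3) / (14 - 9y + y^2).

(36 - 5y + y^2)/(-7 + y)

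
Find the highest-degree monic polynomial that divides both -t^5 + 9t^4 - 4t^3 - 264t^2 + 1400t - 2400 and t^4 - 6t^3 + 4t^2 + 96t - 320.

t^3 - 10t^2 + 44t - 80

Repeated division with remainder:
  -t^5 + 9t^4 - 4t^3 - 264t^2 + 1400t - 2400 = (-t + 3)(t^4 - 6t^3 + 4t^2 + 96t - 320) + (18t^3 - 180t^2 + 792t - 1440)
  t^4 - 6t^3 + 4t^2 + 96t - 320 = ((1/18)t + 2/9)(18t^3 - 180t^2 + 792t - 1440) + (0)
Last nonzero remainder: 18t^3 - 180t^2 + 792t - 1440. Dividing through by 18 gives the monic gcd t^3 - 10t^2 + 44t - 80.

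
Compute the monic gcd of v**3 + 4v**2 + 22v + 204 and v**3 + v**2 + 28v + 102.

v**2 − 2v + 34

Apply the Euclidean algorithm:
  v**3 + 4v**2 + 22v + 204 = (v**3 + v**2 + 28v + 102) + (3v**2 − 6v + 102)
  v**3 + v**2 + 28v + 102 = ((1/3)v + 1)(3v**2 − 6v + 102) + (0)
Last nonzero remainder: 3v**2 − 6v + 102. Dividing through by 3 gives the monic gcd v**2 − 2v + 34.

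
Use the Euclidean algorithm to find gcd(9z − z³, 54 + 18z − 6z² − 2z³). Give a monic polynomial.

−9 + z²

Apply the Euclidean algorithm:
  −z³ + 9z = (1/2)(−2z³ − 6z² + 18z + 54) + (3z² − 27)
  −2z³ − 6z² + 18z + 54 = (−(2/3)z − 2)(3z² − 27) + (0)
Last nonzero remainder: 3z² − 27. Dividing through by 3 gives the monic gcd z² − 9.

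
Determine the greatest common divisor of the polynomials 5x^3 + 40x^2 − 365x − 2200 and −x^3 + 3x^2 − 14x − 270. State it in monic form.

x + 5

Apply the Euclidean algorithm:
  5x^3 + 40x^2 − 365x − 2200 = (−5)(−x^3 + 3x^2 − 14x − 270) + (55x^2 − 435x − 3550)
  −x^3 + 3x^2 − 14x − 270 = (−(1/55)x − 54/605)(55x^2 − 435x − 3550) + (−(14202/121)x − 71010/121)
  55x^2 − 435x − 3550 = (−(6655/14202)x + 42955/7101)(−(14202/121)x − 71010/121) + (0)
Last nonzero remainder: −(14202/121)x − 71010/121. Dividing through by −14202/121 gives the monic gcd x + 5.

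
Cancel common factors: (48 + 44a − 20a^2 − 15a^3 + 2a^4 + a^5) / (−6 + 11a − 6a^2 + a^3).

Euclidean algorithm in ℚ[a]:
  a^5 + 2a^4 − 15a^3 − 20a^2 + 44a + 48 = (a^2 + 8a + 22)(a^3 − 6a^2 + 11a − 6) + (30a^2 − 150a + 180)
  a^3 − 6a^2 + 11a − 6 = ((1/30)a − 1/30)(30a^2 − 150a + 180) + (0)
Last nonzero remainder: 30a^2 − 150a + 180. Dividing through by 30 gives the monic gcd a^2 − 5a + 6.
Cancel a^2 − 5a + 6 from numerator and denominator to get the reduced form.

(8 + 14a + 7a^2 + a^3)/(−1 + a)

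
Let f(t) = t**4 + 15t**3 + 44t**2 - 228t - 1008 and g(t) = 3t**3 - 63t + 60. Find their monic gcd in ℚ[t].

Repeated division with remainder:
  t**4 + 15t**3 + 44t**2 - 228t - 1008 = ((1/3)t + 5)(3t**3 - 63t + 60) + (65t**2 + 67t - 1308)
  3t**3 - 63t + 60 = ((3/65)t - 201/4225)(65t**2 + 67t - 1308) + ((2352/4225)t - 9408/4225)
  65t**2 + 67t - 1308 = ((274625/2352)t + 460525/784)((2352/4225)t - 9408/4225) + (0)
Last nonzero remainder: (2352/4225)t - 9408/4225. Dividing through by 2352/4225 gives the monic gcd t - 4.

t - 4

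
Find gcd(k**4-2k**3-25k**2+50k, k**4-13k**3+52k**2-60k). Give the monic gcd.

k**3-7k**2+10k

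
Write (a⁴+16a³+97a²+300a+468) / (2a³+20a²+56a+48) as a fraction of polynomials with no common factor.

Euclidean algorithm in ℚ[a]:
  a⁴+16a³+97a²+300a+468 = ((1/2)a+3)(2a³+20a²+56a+48) + (9a²+108a+324)
  2a³+20a²+56a+48 = ((2/9)a-4/9)(9a²+108a+324) + (32a+192)
  9a²+108a+324 = ((9/32)a+27/16)(32a+192) + (0)
Last nonzero remainder: 32a+192. Dividing through by 32 gives the monic gcd a+6.
Cancel a+6 from numerator and denominator to get the reduced form.

(a³+10a²+37a+78)/(2a²+8a+8)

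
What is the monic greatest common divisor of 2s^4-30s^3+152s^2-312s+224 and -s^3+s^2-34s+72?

s-2

Repeated division with remainder:
  2s^4-30s^3+152s^2-312s+224 = (-2s+28)(-s^3+s^2-34s+72) + (56s^2+784s-1792)
  -s^3+s^2-34s+72 = (-(1/56)s+15/56)(56s^2+784s-1792) + (-276s+552)
  56s^2+784s-1792 = (-(14/69)s-224/69)(-276s+552) + (0)
Last nonzero remainder: -276s+552. Dividing through by -276 gives the monic gcd s-2.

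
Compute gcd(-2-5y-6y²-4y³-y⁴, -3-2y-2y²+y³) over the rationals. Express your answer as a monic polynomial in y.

1+y+y²

By polynomial division,
  -y⁴-4y³-6y²-5y-2 = (-y-6)(y³-2y²-2y-3) + (-20y²-20y-20)
  y³-2y²-2y-3 = (-(1/20)y+3/20)(-20y²-20y-20) + (0)
Last nonzero remainder: -20y²-20y-20. Dividing through by -20 gives the monic gcd y²+y+1.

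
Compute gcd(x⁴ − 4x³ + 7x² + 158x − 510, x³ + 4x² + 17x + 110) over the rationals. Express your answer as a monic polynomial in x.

By polynomial division,
  x⁴ − 4x³ + 7x² + 158x − 510 = (x − 8)(x³ + 4x² + 17x + 110) + (22x² + 184x + 370)
  x³ + 4x² + 17x + 110 = ((1/22)x − 24/121)(22x² + 184x + 370) + ((4438/121)x + 22190/121)
  22x² + 184x + 370 = ((1331/2219)x + 4477/2219)((4438/121)x + 22190/121) + (0)
Last nonzero remainder: (4438/121)x + 22190/121. Dividing through by 4438/121 gives the monic gcd x + 5.

x + 5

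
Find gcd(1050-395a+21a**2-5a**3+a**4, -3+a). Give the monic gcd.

-3+a

Euclidean algorithm in ℚ[a]:
  a**4-5a**3+21a**2-395a+1050 = (a**3-2a**2+15a-350)(a-3) + (0)
The last nonzero remainder a-3 is already monic.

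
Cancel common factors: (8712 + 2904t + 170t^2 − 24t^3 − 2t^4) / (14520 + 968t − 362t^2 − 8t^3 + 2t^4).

By polynomial division,
  −2t^4 − 24t^3 + 170t^2 + 2904t + 8712 = (−1)(2t^4 − 8t^3 − 362t^2 + 968t + 14520) + (−32t^3 − 192t^2 + 3872t + 23232)
  2t^4 − 8t^3 − 362t^2 + 968t + 14520 = (−(1/16)t + 5/8)(−32t^3 − 192t^2 + 3872t + 23232) + (0)
Last nonzero remainder: −32t^3 − 192t^2 + 3872t + 23232. Dividing through by −32 gives the monic gcd t^3 + 6t^2 − 121t − 726.
Cancel t^3 + 6t^2 − 121t − 726 from numerator and denominator to get the reduced form.

(−6 − t)/(−10 + t)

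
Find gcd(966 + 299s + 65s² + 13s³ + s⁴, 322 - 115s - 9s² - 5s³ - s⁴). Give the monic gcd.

161 + 23s + 7s² + s³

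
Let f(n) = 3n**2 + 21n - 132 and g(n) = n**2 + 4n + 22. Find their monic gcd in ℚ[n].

By polynomial division,
  3n**2 + 21n - 132 = (3)(n**2 + 4n + 22) + (9n - 198)
  n**2 + 4n + 22 = ((1/9)n + 26/9)(9n - 198) + (594)
  9n - 198 = ((1/66)n - 1/3)(594) + (0)
The last nonzero remainder is the constant 594, so the polynomials are coprime and gcd = 1.

1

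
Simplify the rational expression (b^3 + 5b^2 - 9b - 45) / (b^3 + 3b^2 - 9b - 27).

(b + 5)/(b + 3)

Euclidean algorithm in ℚ[b]:
  b^3 + 5b^2 - 9b - 45 = (b^3 + 3b^2 - 9b - 27) + (2b^2 - 18)
  b^3 + 3b^2 - 9b - 27 = ((1/2)b + 3/2)(2b^2 - 18) + (0)
Last nonzero remainder: 2b^2 - 18. Dividing through by 2 gives the monic gcd b^2 - 9.
Cancel b^2 - 9 from numerator and denominator to get the reduced form.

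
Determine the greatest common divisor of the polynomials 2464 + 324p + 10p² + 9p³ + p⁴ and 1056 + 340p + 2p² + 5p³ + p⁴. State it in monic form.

Euclidean algorithm in ℚ[p]:
  p⁴ + 9p³ + 10p² + 324p + 2464 = (p⁴ + 5p³ + 2p² + 340p + 1056) + (4p³ + 8p² - 16p + 1408)
  p⁴ + 5p³ + 2p² + 340p + 1056 = ((1/4)p + 3/4)(4p³ + 8p² - 16p + 1408) + (0)
Last nonzero remainder: 4p³ + 8p² - 16p + 1408. Dividing through by 4 gives the monic gcd p³ + 2p² - 4p + 352.

352 - 4p + 2p² + p³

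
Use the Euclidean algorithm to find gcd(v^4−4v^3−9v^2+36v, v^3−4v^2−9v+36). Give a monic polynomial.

Repeated division with remainder:
  v^4−4v^3−9v^2+36v = (v)(v^3−4v^2−9v+36) + (0)
The last nonzero remainder v^3−4v^2−9v+36 is already monic.

v^3−4v^2−9v+36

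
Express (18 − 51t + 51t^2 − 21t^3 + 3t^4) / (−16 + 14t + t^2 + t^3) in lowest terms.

(−18 + 33t − 18t^2 + 3t^3)/(16 + 2t + t^2)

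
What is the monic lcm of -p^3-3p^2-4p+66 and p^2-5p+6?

p^4+p^3-2p^2-74p+132

By polynomial division,
  -p^3-3p^2-4p+66 = (-p-8)(p^2-5p+6) + (-38p+114)
  p^2-5p+6 = (-(1/38)p+1/19)(-38p+114) + (0)
Last nonzero remainder: -38p+114. Dividing through by -38 gives the monic gcd p-3.
Then lcm(f, g) = f·g / gcd(f, g); expanding and making the result monic gives the answer.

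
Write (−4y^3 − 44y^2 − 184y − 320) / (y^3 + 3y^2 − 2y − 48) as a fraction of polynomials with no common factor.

(−4y − 20)/(y − 3)

Apply the Euclidean algorithm:
  −4y^3 − 44y^2 − 184y − 320 = (−4)(y^3 + 3y^2 − 2y − 48) + (−32y^2 − 192y − 512)
  y^3 + 3y^2 − 2y − 48 = (−(1/32)y + 3/32)(−32y^2 − 192y − 512) + (0)
Last nonzero remainder: −32y^2 − 192y − 512. Dividing through by −32 gives the monic gcd y^2 + 6y + 16.
Cancel y^2 + 6y + 16 from numerator and denominator to get the reduced form.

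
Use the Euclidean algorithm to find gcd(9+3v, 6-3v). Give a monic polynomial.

By polynomial division,
  3v+9 = (-1)(-3v+6) + (15)
  -3v+6 = (-(1/5)v+2/5)(15) + (0)
The last nonzero remainder is the constant 15, so the polynomials are coprime and gcd = 1.

1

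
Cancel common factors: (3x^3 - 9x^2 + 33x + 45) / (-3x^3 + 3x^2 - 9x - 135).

(-x - 1)/(x + 3)

Euclidean algorithm in ℚ[x]:
  3x^3 - 9x^2 + 33x + 45 = (-1)(-3x^3 + 3x^2 - 9x - 135) + (-6x^2 + 24x - 90)
  -3x^3 + 3x^2 - 9x - 135 = ((1/2)x + 3/2)(-6x^2 + 24x - 90) + (0)
Last nonzero remainder: -6x^2 + 24x - 90. Dividing through by -6 gives the monic gcd x^2 - 4x + 15.
Cancel x^2 - 4x + 15 from numerator and denominator to get the reduced form.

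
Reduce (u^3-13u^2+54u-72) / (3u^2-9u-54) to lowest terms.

(u^2-7u+12)/(3u+9)

Repeated division with remainder:
  u^3-13u^2+54u-72 = ((1/3)u-10/3)(3u^2-9u-54) + (42u-252)
  3u^2-9u-54 = ((1/14)u+3/14)(42u-252) + (0)
Last nonzero remainder: 42u-252. Dividing through by 42 gives the monic gcd u-6.
Cancel u-6 from numerator and denominator to get the reduced form.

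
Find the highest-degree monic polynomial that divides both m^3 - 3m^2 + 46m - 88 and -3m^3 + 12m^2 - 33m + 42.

Apply the Euclidean algorithm:
  m^3 - 3m^2 + 46m - 88 = (-1/3)(-3m^3 + 12m^2 - 33m + 42) + (m^2 + 35m - 74)
  -3m^3 + 12m^2 - 33m + 42 = (-3m + 117)(m^2 + 35m - 74) + (-4350m + 8700)
  m^2 + 35m - 74 = (-(1/4350)m - 37/4350)(-4350m + 8700) + (0)
Last nonzero remainder: -4350m + 8700. Dividing through by -4350 gives the monic gcd m - 2.

m - 2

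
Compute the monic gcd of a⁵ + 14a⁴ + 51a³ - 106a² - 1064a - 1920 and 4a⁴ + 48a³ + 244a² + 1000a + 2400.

a² + 11a + 30

Apply the Euclidean algorithm:
  a⁵ + 14a⁴ + 51a³ - 106a² - 1064a - 1920 = ((1/4)a + 1/2)(4a⁴ + 48a³ + 244a² + 1000a + 2400) + (-34a³ - 478a² - 2164a - 3120)
  4a⁴ + 48a³ + 244a² + 1000a + 2400 = (-(2/17)a + 70/289)(-34a³ - 478a² - 2164a - 3120) + ((30400/289)a² + (334400/289)a + 912000/289)
  -34a³ - 478a² - 2164a - 3120 = (-(4913/15200)a - 3757/3800)((30400/289)a² + (334400/289)a + 912000/289) + (0)
Last nonzero remainder: (30400/289)a² + (334400/289)a + 912000/289. Dividing through by 30400/289 gives the monic gcd a² + 11a + 30.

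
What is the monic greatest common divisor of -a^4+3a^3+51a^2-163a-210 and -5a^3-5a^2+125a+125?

Repeated division with remainder:
  -a^4+3a^3+51a^2-163a-210 = ((1/5)a-4/5)(-5a^3-5a^2+125a+125) + (22a^2-88a-110)
  -5a^3-5a^2+125a+125 = (-(5/22)a-25/22)(22a^2-88a-110) + (0)
Last nonzero remainder: 22a^2-88a-110. Dividing through by 22 gives the monic gcd a^2-4a-5.

a^2-4a-5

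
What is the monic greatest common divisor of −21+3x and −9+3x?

1

Repeated division with remainder:
  3x−21 = (3x−9) + (−12)
  3x−9 = (−(1/4)x+3/4)(−12) + (0)
The last nonzero remainder is the constant −12, so the polynomials are coprime and gcd = 1.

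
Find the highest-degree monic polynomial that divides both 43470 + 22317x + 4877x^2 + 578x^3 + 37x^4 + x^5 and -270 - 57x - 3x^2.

90 + 19x + x^2

Apply the Euclidean algorithm:
  x^5 + 37x^4 + 578x^3 + 4877x^2 + 22317x + 43470 = (-(1/3)x^3 - 6x^2 - (146/3)x - 161)(-3x^2 - 57x - 270) + (0)
Last nonzero remainder: -3x^2 - 57x - 270. Dividing through by -3 gives the monic gcd x^2 + 19x + 90.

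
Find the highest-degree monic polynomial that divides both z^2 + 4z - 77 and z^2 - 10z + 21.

z - 7

By polynomial division,
  z^2 + 4z - 77 = (z^2 - 10z + 21) + (14z - 98)
  z^2 - 10z + 21 = ((1/14)z - 3/14)(14z - 98) + (0)
Last nonzero remainder: 14z - 98. Dividing through by 14 gives the monic gcd z - 7.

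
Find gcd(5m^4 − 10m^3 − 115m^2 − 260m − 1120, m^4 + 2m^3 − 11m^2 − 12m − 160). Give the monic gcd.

m^2 + m + 8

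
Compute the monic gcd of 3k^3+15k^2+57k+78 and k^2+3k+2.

k+2

Apply the Euclidean algorithm:
  3k^3+15k^2+57k+78 = (3k+6)(k^2+3k+2) + (33k+66)
  k^2+3k+2 = ((1/33)k+1/33)(33k+66) + (0)
Last nonzero remainder: 33k+66. Dividing through by 33 gives the monic gcd k+2.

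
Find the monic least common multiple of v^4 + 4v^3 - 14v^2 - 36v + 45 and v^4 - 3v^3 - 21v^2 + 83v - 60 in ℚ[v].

v^5 - 30v^3 + 20v^2 + 189v - 180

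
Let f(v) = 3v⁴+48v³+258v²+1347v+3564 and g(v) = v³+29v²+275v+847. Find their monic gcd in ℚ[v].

Repeated division with remainder:
  3v⁴+48v³+258v²+1347v+3564 = (3v−39)(v³+29v²+275v+847) + (564v²+9531v+36597)
  v³+29v²+275v+847 = ((1/564)v+2275/106032)(564v²+9531v+36597) + ((198513/35344)v+2183643/35344)
  564v²+9531v+36597 = ((6644672/66171)v+39196496/66171)((198513/35344)v+2183643/35344) + (0)
Last nonzero remainder: (198513/35344)v+2183643/35344. Dividing through by 198513/35344 gives the monic gcd v+11.

v+11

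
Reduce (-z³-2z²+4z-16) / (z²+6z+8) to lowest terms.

Euclidean algorithm in ℚ[z]:
  -z³-2z²+4z-16 = (-z+4)(z²+6z+8) + (-12z-48)
  z²+6z+8 = (-(1/12)z-1/6)(-12z-48) + (0)
Last nonzero remainder: -12z-48. Dividing through by -12 gives the monic gcd z+4.
Cancel z+4 from numerator and denominator to get the reduced form.

(-z²+2z-4)/(z+2)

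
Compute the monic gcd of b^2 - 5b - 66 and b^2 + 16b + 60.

b + 6

Repeated division with remainder:
  b^2 - 5b - 66 = (b^2 + 16b + 60) + (-21b - 126)
  b^2 + 16b + 60 = (-(1/21)b - 10/21)(-21b - 126) + (0)
Last nonzero remainder: -21b - 126. Dividing through by -21 gives the monic gcd b + 6.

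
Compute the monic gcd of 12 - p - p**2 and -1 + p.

1

Euclidean algorithm in ℚ[p]:
  -p**2 - p + 12 = (-p - 2)(p - 1) + (10)
  p - 1 = ((1/10)p - 1/10)(10) + (0)
The last nonzero remainder is the constant 10, so the polynomials are coprime and gcd = 1.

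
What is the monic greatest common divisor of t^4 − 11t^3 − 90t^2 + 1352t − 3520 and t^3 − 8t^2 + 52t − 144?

Euclidean algorithm in ℚ[t]:
  t^4 − 11t^3 − 90t^2 + 1352t − 3520 = (t − 3)(t^3 − 8t^2 + 52t − 144) + (−166t^2 + 1652t − 3952)
  t^3 − 8t^2 + 52t − 144 = (−(1/166)t − 81/6889)(−166t^2 + 1652t − 3952) + ((328032/6889)t − 1312128/6889)
  −166t^2 + 1652t − 3952 = (−(571787/164016)t + 1701583/82008)((328032/6889)t − 1312128/6889) + (0)
Last nonzero remainder: (328032/6889)t − 1312128/6889. Dividing through by 328032/6889 gives the monic gcd t − 4.

t − 4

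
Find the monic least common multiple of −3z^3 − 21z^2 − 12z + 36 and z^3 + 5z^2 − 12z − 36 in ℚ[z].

Repeated division with remainder:
  −3z^3 − 21z^2 − 12z + 36 = (−3)(z^3 + 5z^2 − 12z − 36) + (−6z^2 − 48z − 72)
  z^3 + 5z^2 − 12z − 36 = (−(1/6)z + 1/2)(−6z^2 − 48z − 72) + (0)
Last nonzero remainder: −6z^2 − 48z − 72. Dividing through by −6 gives the monic gcd z^2 + 8z + 12.
Then lcm(f, g) = f·g / gcd(f, g); expanding and making the result monic gives the answer.

z^4 + 4z^3 − 17z^2 − 24z + 36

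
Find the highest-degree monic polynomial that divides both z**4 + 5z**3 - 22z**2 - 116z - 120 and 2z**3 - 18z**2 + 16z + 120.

z**2 - 3z - 10

Euclidean algorithm in ℚ[z]:
  z**4 + 5z**3 - 22z**2 - 116z - 120 = ((1/2)z + 7)(2z**3 - 18z**2 + 16z + 120) + (96z**2 - 288z - 960)
  2z**3 - 18z**2 + 16z + 120 = ((1/48)z - 1/8)(96z**2 - 288z - 960) + (0)
Last nonzero remainder: 96z**2 - 288z - 960. Dividing through by 96 gives the monic gcd z**2 - 3z - 10.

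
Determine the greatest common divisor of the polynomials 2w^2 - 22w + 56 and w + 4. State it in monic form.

1

Euclidean algorithm in ℚ[w]:
  2w^2 - 22w + 56 = (2w - 30)(w + 4) + (176)
  w + 4 = ((1/176)w + 1/44)(176) + (0)
The last nonzero remainder is the constant 176, so the polynomials are coprime and gcd = 1.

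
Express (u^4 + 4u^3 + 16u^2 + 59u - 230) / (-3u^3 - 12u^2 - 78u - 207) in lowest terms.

(-u^2 - 3u + 10)/(3u + 9)

Repeated division with remainder:
  u^4 + 4u^3 + 16u^2 + 59u - 230 = (-(1/3)u)(-3u^3 - 12u^2 - 78u - 207) + (-10u^2 - 10u - 230)
  -3u^3 - 12u^2 - 78u - 207 = ((3/10)u + 9/10)(-10u^2 - 10u - 230) + (0)
Last nonzero remainder: -10u^2 - 10u - 230. Dividing through by -10 gives the monic gcd u^2 + u + 23.
Cancel u^2 + u + 23 from numerator and denominator to get the reduced form.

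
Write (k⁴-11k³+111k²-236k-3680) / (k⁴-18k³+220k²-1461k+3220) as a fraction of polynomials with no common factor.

(k²-4k-32)/(k²-11k+28)

Apply the Euclidean algorithm:
  k⁴-11k³+111k²-236k-3680 = (k⁴-18k³+220k²-1461k+3220) + (7k³-109k²+1225k-6900)
  k⁴-18k³+220k²-1461k+3220 = ((1/7)k-17/49)(7k³-109k²+1225k-6900) + ((352/49)k²-(352/7)k+40480/49)
  7k³-109k²+1225k-6900 = ((343/352)k-735/88)((352/49)k²-(352/7)k+40480/49) + (0)
Last nonzero remainder: (352/49)k²-(352/7)k+40480/49. Dividing through by 352/49 gives the monic gcd k²-7k+115.
Cancel k²-7k+115 from numerator and denominator to get the reduced form.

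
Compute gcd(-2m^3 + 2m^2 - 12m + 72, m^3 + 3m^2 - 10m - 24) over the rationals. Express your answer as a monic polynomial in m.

m - 3

Repeated division with remainder:
  -2m^3 + 2m^2 - 12m + 72 = (-2)(m^3 + 3m^2 - 10m - 24) + (8m^2 - 32m + 24)
  m^3 + 3m^2 - 10m - 24 = ((1/8)m + 7/8)(8m^2 - 32m + 24) + (15m - 45)
  8m^2 - 32m + 24 = ((8/15)m - 8/15)(15m - 45) + (0)
Last nonzero remainder: 15m - 45. Dividing through by 15 gives the monic gcd m - 3.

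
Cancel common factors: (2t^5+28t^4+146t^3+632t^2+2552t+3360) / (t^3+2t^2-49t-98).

By polynomial division,
  2t^5+28t^4+146t^3+632t^2+2552t+3360 = (2t^2+24t+196)(t^3+2t^2-49t-98) + (1612t^2+14508t+22568)
  t^3+2t^2-49t-98 = ((1/1612)t-7/1612)(1612t^2+14508t+22568) + (0)
Last nonzero remainder: 1612t^2+14508t+22568. Dividing through by 1612 gives the monic gcd t^2+9t+14.
Cancel t^2+9t+14 from numerator and denominator to get the reduced form.

(2t^3+10t^2+28t+240)/(t-7)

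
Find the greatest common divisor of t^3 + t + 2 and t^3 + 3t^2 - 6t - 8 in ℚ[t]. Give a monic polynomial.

t + 1

Euclidean algorithm in ℚ[t]:
  t^3 + t + 2 = (t^3 + 3t^2 - 6t - 8) + (-3t^2 + 7t + 10)
  t^3 + 3t^2 - 6t - 8 = (-(1/3)t - 16/9)(-3t^2 + 7t + 10) + ((88/9)t + 88/9)
  -3t^2 + 7t + 10 = (-(27/88)t + 45/44)((88/9)t + 88/9) + (0)
Last nonzero remainder: (88/9)t + 88/9. Dividing through by 88/9 gives the monic gcd t + 1.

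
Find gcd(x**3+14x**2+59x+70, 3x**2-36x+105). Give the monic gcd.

1

Repeated division with remainder:
  x**3+14x**2+59x+70 = ((1/3)x+26/3)(3x**2-36x+105) + (336x-840)
  3x**2-36x+105 = ((1/112)x-19/224)(336x-840) + (135/4)
  336x-840 = ((448/45)x-224/9)(135/4) + (0)
The last nonzero remainder is the constant 135/4, so the polynomials are coprime and gcd = 1.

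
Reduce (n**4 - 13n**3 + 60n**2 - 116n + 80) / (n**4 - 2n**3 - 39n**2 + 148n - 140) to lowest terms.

(n - 4)/(n + 7)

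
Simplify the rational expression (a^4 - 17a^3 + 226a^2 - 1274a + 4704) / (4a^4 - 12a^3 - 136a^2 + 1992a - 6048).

By polynomial division,
  a^4 - 17a^3 + 226a^2 - 1274a + 4704 = (1/4)(4a^4 - 12a^3 - 136a^2 + 1992a - 6048) + (-14a^3 + 260a^2 - 1772a + 6216)
  4a^4 - 12a^3 - 136a^2 + 1992a - 6048 = (-(2/7)a - 218/49)(-14a^3 + 260a^2 - 1772a + 6216) + ((25208/49)a^2 - (201664/49)a + 151248/7)
  -14a^3 + 260a^2 - 1772a + 6216 = (-(343/12604)a + 1813/6302)((25208/49)a^2 - (201664/49)a + 151248/7) + (0)
Last nonzero remainder: (25208/49)a^2 - (201664/49)a + 151248/7. Dividing through by 25208/49 gives the monic gcd a^2 - 8a + 42.
Cancel a^2 - 8a + 42 from numerator and denominator to get the reduced form.

(a^2 - 9a + 112)/(4a^2 + 20a - 144)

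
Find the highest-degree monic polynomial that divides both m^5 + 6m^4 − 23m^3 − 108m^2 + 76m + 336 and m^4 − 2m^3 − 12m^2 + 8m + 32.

m^3 − 4m^2 − 4m + 16

By polynomial division,
  m^5 + 6m^4 − 23m^3 − 108m^2 + 76m + 336 = (m + 8)(m^4 − 2m^3 − 12m^2 + 8m + 32) + (5m^3 − 20m^2 − 20m + 80)
  m^4 − 2m^3 − 12m^2 + 8m + 32 = ((1/5)m + 2/5)(5m^3 − 20m^2 − 20m + 80) + (0)
Last nonzero remainder: 5m^3 − 20m^2 − 20m + 80. Dividing through by 5 gives the monic gcd m^3 − 4m^2 − 4m + 16.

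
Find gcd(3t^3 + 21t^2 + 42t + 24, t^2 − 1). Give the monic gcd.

Apply the Euclidean algorithm:
  3t^3 + 21t^2 + 42t + 24 = (3t + 21)(t^2 − 1) + (45t + 45)
  t^2 − 1 = ((1/45)t − 1/45)(45t + 45) + (0)
Last nonzero remainder: 45t + 45. Dividing through by 45 gives the monic gcd t + 1.

t + 1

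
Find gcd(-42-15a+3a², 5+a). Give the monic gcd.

1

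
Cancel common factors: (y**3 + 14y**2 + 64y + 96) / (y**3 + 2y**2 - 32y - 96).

(y + 6)/(y - 6)

Apply the Euclidean algorithm:
  y**3 + 14y**2 + 64y + 96 = (y**3 + 2y**2 - 32y - 96) + (12y**2 + 96y + 192)
  y**3 + 2y**2 - 32y - 96 = ((1/12)y - 1/2)(12y**2 + 96y + 192) + (0)
Last nonzero remainder: 12y**2 + 96y + 192. Dividing through by 12 gives the monic gcd y**2 + 8y + 16.
Cancel y**2 + 8y + 16 from numerator and denominator to get the reduced form.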